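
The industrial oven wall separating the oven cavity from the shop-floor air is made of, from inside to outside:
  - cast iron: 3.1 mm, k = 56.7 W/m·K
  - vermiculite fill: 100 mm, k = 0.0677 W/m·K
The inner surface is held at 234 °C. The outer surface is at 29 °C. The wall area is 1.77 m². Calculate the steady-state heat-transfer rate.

Q ≈ 246 W

Using the resistance-network approach (series):
R_cast iron = L/(kA) = 0.0031/(56.7×1.77) = 3.089×10^-5 K/W
R_vermiculite fill = L/(kA) = 0.1/(0.0677×1.77) = 0.8345 K/W
R_total = 0.8346 K/W
Q = ΔT / R_total = 205 / 0.8346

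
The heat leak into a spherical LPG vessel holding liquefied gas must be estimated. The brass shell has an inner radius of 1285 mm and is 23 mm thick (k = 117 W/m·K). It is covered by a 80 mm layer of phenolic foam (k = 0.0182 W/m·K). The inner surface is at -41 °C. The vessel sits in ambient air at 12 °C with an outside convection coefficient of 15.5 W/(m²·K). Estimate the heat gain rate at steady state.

Each spherical layer contributes R = (1/r_i − 1/r_o)/(4πk):
R_brass shell = (1/1.285 − 1/1.308)/(4π×117) = 9.307×10^-6 K/W
R_phenolic foam = (1/1.308 − 1/1.388)/(4π×0.0182) = 0.1927 K/W
R_outer film = 1/(h·4πr_o²) = 1/(15.5×4π×1.388²) = 0.002665 K/W
R_total = 0.1953 K/W
Q = ΔT/R_total = 53/0.1953

Q ≈ 271 W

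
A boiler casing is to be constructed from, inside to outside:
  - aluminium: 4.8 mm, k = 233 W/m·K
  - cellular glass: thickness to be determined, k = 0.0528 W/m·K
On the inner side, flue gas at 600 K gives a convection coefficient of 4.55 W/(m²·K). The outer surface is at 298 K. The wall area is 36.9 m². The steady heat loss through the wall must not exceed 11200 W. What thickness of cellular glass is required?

Thermal resistances in series:
R_inner film = 1/(h_i·A) = 1/(4.55×36.9) = 0.005956 K/W
R_aluminium = L/(kA) = 0.0048/(233×36.9) = 5.583×10^-7 K/W
Sum of the known resistances R_other = 0.005957 K/W
Required total resistance R_tot = ΔT/Q_allow = 302/11200 = 0.02696 K/W
R_cellular glass = R_tot − R_other = 0.02101 K/W
L = R·k·A = 0.02101×0.0528×36.9

L ≈ 40.9 mm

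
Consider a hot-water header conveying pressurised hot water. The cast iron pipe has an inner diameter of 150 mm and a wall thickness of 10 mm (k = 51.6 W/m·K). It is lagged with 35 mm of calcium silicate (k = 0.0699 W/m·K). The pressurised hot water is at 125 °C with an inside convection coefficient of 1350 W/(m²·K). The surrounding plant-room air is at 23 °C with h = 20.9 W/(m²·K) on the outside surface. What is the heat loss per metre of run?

Radial resistances (cylindrical: R_cond = ln(r_o/r_i)/(2πkL), R_conv = 1/(h·2πrL)):
R_inner film = 1/(h_i·2πr₁L) = 1/(1350×2π×0.075×1) = 0.001572 K/W
R_cast iron pipe wall = ln(85/75)/(2π×51.6×1) = 3.861×10^-4 K/W
R_calcium silicate = ln(120/85)/(2π×0.0699×1) = 0.7852 K/W
R_outer film = 1/(h_o·2πr_oL) = 1/(20.9×2π×0.12×1) = 0.06346 K/W
R_total = 0.8506 K/W
Q = ΔT/R_total = 102/0.8506

q′ ≈ 120 W/m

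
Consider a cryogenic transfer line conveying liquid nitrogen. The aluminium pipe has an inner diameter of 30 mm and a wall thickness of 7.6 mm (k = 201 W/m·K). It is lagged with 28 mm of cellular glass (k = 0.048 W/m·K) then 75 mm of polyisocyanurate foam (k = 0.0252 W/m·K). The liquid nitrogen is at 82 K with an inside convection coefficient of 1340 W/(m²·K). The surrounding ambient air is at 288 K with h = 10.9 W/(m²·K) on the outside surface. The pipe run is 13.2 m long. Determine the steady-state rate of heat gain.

Q ≈ 318 W

Per-layer cylindrical resistances, series-summed:
R_inner film = 1/(h_i·2πr₁L) = 1/(1340×2π×0.015×13.2) = 5.999×10^-4 K/W
R_aluminium pipe wall = ln(22.6/15)/(2π×201×13.2) = 2.459×10^-5 K/W
R_cellular glass = ln(50.6/22.6)/(2π×0.048×13.2) = 0.2025 K/W
R_polyisocyanurate foam = ln(125.6/50.6)/(2π×0.0252×13.2) = 0.435 K/W
R_outer film = 1/(h_o·2πr_oL) = 1/(10.9×2π×0.1256×13.2) = 0.008807 K/W
R_total = 0.6469 K/W
Q = ΔT/R_total = 206/0.6469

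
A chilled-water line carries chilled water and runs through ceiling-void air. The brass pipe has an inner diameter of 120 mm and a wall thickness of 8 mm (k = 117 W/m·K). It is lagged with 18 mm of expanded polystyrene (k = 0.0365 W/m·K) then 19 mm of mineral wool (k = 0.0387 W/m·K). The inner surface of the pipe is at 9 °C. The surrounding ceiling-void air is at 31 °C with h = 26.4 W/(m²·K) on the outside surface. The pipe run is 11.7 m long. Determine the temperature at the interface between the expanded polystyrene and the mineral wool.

Radial resistances (cylindrical: R_cond = ln(r_o/r_i)/(2πkL), R_conv = 1/(h·2πrL)):
R_brass pipe wall = ln(68/60)/(2π×117×11.7) = 1.455×10^-5 K/W
R_expanded polystyrene = ln(86/68)/(2π×0.0365×11.7) = 0.08752 K/W
R_mineral wool = ln(105/86)/(2π×0.0387×11.7) = 0.07016 K/W
R_outer film = 1/(h_o·2πr_oL) = 1/(26.4×2π×0.105×11.7) = 0.004907 K/W
R_total = 0.1626 K/W
Q = ΔT/R_total = 22/0.1626
Q = 135 W
T_interface = T_inner + Q·ΣR(inner→interface) = 9 + 135×0.08754

T ≈ 20.8 °C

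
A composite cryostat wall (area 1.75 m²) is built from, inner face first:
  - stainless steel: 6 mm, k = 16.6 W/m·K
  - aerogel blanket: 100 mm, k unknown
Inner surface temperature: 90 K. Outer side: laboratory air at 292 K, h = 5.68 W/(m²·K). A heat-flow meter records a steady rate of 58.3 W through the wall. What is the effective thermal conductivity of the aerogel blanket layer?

k ≈ 0.017 W/(m·K)

Model the wall as resistances in series:
R_stainless steel = L/(kA) = 0.006/(16.6×1.75) = 2.065×10^-4 K/W
R_outer film = 1/(h_o·A) = 1/(5.68×1.75) = 0.1006 K/W
Sum of known resistances R_other = 0.1008 K/W
Total R = ΔT/Q = 202/58.3 = 3.465 K/W
R_aerogel blanket = R_total − R_other = 3.364 K/W
k = L/(R·A) = 0.1/(3.364×1.75)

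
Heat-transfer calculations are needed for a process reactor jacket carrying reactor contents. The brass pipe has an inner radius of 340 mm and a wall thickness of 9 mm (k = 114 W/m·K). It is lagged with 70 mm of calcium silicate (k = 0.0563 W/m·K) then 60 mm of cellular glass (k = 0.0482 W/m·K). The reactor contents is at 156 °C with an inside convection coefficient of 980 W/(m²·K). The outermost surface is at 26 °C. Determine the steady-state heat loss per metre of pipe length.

Treating each annulus and film as a series resistance:
R_inner film = 1/(h_i·2πr₁L) = 1/(980×2π×0.34×1) = 4.777×10^-4 K/W
R_brass pipe wall = ln(349/340)/(2π×114×1) = 3.647×10^-5 K/W
R_calcium silicate = ln(419/349)/(2π×0.0563×1) = 0.5168 K/W
R_cellular glass = ln(479/419)/(2π×0.0482×1) = 0.4419 K/W
R_total = 0.9592 K/W
Q = ΔT/R_total = 130/0.9592

q′ ≈ 136 W/m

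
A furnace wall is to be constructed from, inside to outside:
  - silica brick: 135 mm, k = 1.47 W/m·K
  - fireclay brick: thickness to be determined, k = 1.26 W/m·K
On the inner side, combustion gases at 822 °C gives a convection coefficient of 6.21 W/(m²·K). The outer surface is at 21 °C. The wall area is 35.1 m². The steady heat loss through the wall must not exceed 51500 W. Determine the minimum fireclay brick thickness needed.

L ≈ 369 mm

Using the resistance-network approach (series):
R_inner film = 1/(h_i·A) = 1/(6.21×35.1) = 0.004588 K/W
R_silica brick = L/(kA) = 0.135/(1.47×35.1) = 0.002616 K/W
Sum of the known resistances R_other = 0.007204 K/W
Required total resistance R_tot = ΔT/Q_allow = 801/51500 = 0.01555 K/W
R_fireclay brick = R_tot − R_other = 0.008349 K/W
L = R·k·A = 0.008349×1.26×35.1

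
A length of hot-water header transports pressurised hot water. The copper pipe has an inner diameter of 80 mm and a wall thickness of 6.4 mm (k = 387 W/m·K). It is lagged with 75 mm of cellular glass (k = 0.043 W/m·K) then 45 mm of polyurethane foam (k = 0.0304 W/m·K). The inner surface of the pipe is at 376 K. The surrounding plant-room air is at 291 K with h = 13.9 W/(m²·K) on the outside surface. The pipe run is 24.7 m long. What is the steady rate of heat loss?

Per-layer cylindrical resistances, series-summed:
R_copper pipe wall = ln(46.4/40)/(2π×387×24.7) = 2.471×10^-6 K/W
R_cellular glass = ln(121.4/46.4)/(2π×0.043×24.7) = 0.1441 K/W
R_polyurethane foam = ln(166.4/121.4)/(2π×0.0304×24.7) = 0.06683 K/W
R_outer film = 1/(h_o·2πr_oL) = 1/(13.9×2π×0.1664×24.7) = 0.002786 K/W
R_total = 0.2137 K/W
Q = ΔT/R_total = 85/0.2137

Q ≈ 398 W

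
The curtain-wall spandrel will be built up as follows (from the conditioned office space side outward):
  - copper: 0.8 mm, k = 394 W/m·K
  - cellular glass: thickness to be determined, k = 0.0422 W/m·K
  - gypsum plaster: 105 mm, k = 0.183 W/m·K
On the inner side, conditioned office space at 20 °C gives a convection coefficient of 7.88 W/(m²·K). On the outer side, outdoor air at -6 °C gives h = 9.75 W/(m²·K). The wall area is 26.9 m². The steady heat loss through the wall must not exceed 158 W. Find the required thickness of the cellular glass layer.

Using the resistance-network approach (series):
R_inner film = 1/(h_i·A) = 1/(7.88×26.9) = 0.004718 K/W
R_copper = L/(kA) = 0.0008/(394×26.9) = 7.548×10^-8 K/W
R_gypsum plaster = L/(kA) = 0.105/(0.183×26.9) = 0.02133 K/W
R_outer film = 1/(h_o·A) = 1/(9.75×26.9) = 0.003813 K/W
Sum of the known resistances R_other = 0.02986 K/W
Required total resistance R_tot = ΔT/Q_allow = 26/158 = 0.1646 K/W
R_cellular glass = R_tot − R_other = 0.1347 K/W
L = R·k·A = 0.1347×0.0422×26.9

L ≈ 153 mm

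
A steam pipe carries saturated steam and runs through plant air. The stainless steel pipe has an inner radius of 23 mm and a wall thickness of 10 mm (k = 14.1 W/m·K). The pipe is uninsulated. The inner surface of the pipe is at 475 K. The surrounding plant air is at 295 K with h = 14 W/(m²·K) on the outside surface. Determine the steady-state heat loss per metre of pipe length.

q′ ≈ 516 W/m

Radial resistances (cylindrical: R_cond = ln(r_o/r_i)/(2πkL), R_conv = 1/(h·2πrL)):
R_stainless steel pipe wall = ln(33/23)/(2π×14.1×1) = 0.004075 K/W
R_outer film = 1/(h_o·2πr_oL) = 1/(14×2π×0.033×1) = 0.3445 K/W
R_total = 0.3486 K/W
Q = ΔT/R_total = 180/0.3486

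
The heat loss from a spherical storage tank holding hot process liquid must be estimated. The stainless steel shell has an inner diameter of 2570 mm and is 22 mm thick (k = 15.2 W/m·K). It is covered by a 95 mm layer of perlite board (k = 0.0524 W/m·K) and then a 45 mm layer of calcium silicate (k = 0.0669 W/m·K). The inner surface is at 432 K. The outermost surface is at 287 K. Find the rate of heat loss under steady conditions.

Radial (spherical) resistances in series:
R_stainless steel shell = (1/1.285 − 1/1.307)/(4π×15.2) = 6.858×10^-5 K/W
R_perlite board = (1/1.307 − 1/1.402)/(4π×0.0524) = 0.07873 K/W
R_calcium silicate = (1/1.402 − 1/1.447)/(4π×0.0669) = 0.02639 K/W
R_total = 0.1052 K/W
Q = ΔT/R_total = 145/0.1052

Q ≈ 1380 W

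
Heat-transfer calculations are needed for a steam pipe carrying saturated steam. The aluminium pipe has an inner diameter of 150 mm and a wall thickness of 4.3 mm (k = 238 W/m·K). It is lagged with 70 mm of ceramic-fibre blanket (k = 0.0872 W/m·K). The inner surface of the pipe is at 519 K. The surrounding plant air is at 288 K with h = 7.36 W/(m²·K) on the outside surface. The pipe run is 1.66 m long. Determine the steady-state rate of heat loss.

Q ≈ 295 W

Radial resistances (cylindrical: R_cond = ln(r_o/r_i)/(2πkL), R_conv = 1/(h·2πrL)):
R_aluminium pipe wall = ln(79.3/75)/(2π×238×1.66) = 2.246×10^-5 K/W
R_ceramic-fibre blanket = ln(149.3/79.3)/(2π×0.0872×1.66) = 0.6957 K/W
R_outer film = 1/(h_o·2πr_oL) = 1/(7.36×2π×0.1493×1.66) = 0.08725 K/W
R_total = 0.7829 K/W
Q = ΔT/R_total = 231/0.7829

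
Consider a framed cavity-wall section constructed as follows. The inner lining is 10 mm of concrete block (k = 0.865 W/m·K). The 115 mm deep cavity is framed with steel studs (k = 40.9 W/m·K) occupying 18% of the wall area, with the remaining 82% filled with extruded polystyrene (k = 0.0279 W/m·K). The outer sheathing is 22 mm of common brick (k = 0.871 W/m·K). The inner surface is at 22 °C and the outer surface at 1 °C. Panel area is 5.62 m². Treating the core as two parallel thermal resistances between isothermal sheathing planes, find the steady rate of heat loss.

Sheathing layers in series; stud and cavity paths in parallel between them.
R_inner = 0.01/(0.865×5.62) = 0.002057 K/W
R_stud  = 0.115/(40.9×0.18×5.62) = 0.002779 K/W
R_cav   = 0.115/(0.0279×0.82×5.62) = 0.8944 K/W
1/R_core = 1/R_stud + 1/R_cav → R_core = 0.002771 K/W
R_outer = 0.022/(0.871×5.62) = 0.004494 K/W
R_total = 0.009322 K/W
Q = ΔT/R_total = 21/0.009322

Q ≈ 2250 W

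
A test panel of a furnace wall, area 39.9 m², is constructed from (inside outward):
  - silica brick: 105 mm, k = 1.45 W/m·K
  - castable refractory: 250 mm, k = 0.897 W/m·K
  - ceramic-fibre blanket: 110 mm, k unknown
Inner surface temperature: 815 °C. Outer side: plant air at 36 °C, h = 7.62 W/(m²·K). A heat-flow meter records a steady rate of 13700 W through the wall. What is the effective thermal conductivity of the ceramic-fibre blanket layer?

Treating each layer as a thermal resistance in series:
R_silica brick = L/(kA) = 0.105/(1.45×39.9) = 0.001815 K/W
R_castable refractory = L/(kA) = 0.25/(0.897×39.9) = 0.006985 K/W
R_outer film = 1/(h_o·A) = 1/(7.62×39.9) = 0.003289 K/W
Sum of known resistances R_other = 0.01209 K/W
Total R = ΔT/Q = 779/13700 = 0.05686 K/W
R_ceramic-fibre blanket = R_total − R_other = 0.04477 K/W
k = L/(R·A) = 0.11/(0.04477×39.9)

k ≈ 0.0616 W/(m·K)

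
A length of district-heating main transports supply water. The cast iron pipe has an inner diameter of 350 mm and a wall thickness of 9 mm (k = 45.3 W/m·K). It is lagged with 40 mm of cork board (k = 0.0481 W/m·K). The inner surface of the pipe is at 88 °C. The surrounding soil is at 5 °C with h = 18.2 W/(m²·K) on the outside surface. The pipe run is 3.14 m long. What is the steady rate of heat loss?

Radial resistances (cylindrical: R_cond = ln(r_o/r_i)/(2πkL), R_conv = 1/(h·2πrL)):
R_cast iron pipe wall = ln(184/175)/(2π×45.3×3.14) = 5.611×10^-5 K/W
R_cork board = ln(224/184)/(2π×0.0481×3.14) = 0.2073 K/W
R_outer film = 1/(h_o·2πr_oL) = 1/(18.2×2π×0.224×3.14) = 0.01243 K/W
R_total = 0.2198 K/W
Q = ΔT/R_total = 83/0.2198

Q ≈ 378 W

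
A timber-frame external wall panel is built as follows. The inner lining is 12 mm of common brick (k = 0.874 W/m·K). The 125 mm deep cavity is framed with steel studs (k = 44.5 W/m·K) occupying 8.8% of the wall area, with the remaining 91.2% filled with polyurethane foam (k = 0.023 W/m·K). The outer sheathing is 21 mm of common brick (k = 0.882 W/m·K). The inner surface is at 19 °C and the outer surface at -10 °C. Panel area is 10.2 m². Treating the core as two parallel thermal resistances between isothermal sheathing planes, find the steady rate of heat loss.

Q ≈ 4270 W

Sheathing layers in series; stud and cavity paths in parallel between them.
R_inner = 0.012/(0.874×10.2) = 0.001346 K/W
R_stud  = 0.125/(44.5×0.088×10.2) = 0.003129 K/W
R_cav   = 0.125/(0.023×0.912×10.2) = 0.5842 K/W
1/R_core = 1/R_stud + 1/R_cav → R_core = 0.003113 K/W
R_outer = 0.021/(0.882×10.2) = 0.002334 K/W
R_total = 0.006793 K/W
Q = ΔT/R_total = 29/0.006793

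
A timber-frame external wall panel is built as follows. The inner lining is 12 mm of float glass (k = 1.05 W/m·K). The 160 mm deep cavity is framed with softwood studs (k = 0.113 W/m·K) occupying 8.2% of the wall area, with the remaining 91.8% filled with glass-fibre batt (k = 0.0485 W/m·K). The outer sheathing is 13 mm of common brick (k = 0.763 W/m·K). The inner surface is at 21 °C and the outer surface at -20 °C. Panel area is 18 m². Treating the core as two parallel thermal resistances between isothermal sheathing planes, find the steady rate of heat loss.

Sheathing layers in series; stud and cavity paths in parallel between them.
R_inner = 0.012/(1.05×18) = 6.349×10^-4 K/W
R_stud  = 0.16/(0.113×0.082×18) = 0.9593 K/W
R_cav   = 0.16/(0.0485×0.918×18) = 0.1996 K/W
1/R_core = 1/R_stud + 1/R_cav → R_core = 0.1653 K/W
R_outer = 0.013/(0.763×18) = 9.466×10^-4 K/W
R_total = 0.1668 K/W
Q = ΔT/R_total = 41/0.1668

Q ≈ 246 W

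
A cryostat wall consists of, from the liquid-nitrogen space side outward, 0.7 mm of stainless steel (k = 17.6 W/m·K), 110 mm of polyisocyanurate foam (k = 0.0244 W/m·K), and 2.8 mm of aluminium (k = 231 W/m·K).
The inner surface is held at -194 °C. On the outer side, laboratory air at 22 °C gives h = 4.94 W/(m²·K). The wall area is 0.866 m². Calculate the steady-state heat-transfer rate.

Q ≈ 39.7 W

Using the resistance-network approach (series):
R_stainless steel = L/(kA) = 0.0007/(17.6×0.866) = 4.593×10^-5 K/W
R_polyisocyanurate foam = L/(kA) = 0.11/(0.0244×0.866) = 5.206 K/W
R_aluminium = L/(kA) = 0.0028/(231×0.866) = 1.4×10^-5 K/W
R_outer film = 1/(h_o·A) = 1/(4.94×0.866) = 0.2338 K/W
R_total = 5.44 K/W
Q = ΔT / R_total = 216 / 5.44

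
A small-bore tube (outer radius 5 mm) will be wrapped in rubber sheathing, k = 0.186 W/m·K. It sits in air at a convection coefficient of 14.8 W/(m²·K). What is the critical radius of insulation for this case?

r_cr ≈ 12.6 mm

For a cylinder r_cr = k/h = 0.186/14.8
r_cr = 12.6 mm; since the bare radius (5 mm) is below r_cr, adding a thin layer of insulation will *increase* heat loss.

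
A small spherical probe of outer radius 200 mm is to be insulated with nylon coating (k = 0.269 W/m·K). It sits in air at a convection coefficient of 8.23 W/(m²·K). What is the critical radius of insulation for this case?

For a sphere r_cr = 2k/h = 2×0.269/8.23
r_cr = 65.4 mm; since the bare radius (200 mm) is above r_cr, any added insulation will reduce heat loss.

r_cr ≈ 65.4 mm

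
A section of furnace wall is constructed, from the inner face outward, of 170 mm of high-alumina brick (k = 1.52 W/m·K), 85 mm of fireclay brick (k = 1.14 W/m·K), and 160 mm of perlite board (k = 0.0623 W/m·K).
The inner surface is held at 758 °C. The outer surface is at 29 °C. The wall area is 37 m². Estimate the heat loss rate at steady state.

Thermal resistances in series:
R_high-alumina brick = L/(kA) = 0.17/(1.52×37) = 0.003023 K/W
R_fireclay brick = L/(kA) = 0.085/(1.14×37) = 0.002015 K/W
R_perlite board = L/(kA) = 0.16/(0.0623×37) = 0.06941 K/W
R_total = 0.07445 K/W
Q = ΔT / R_total = 729 / 0.07445

Q ≈ 9790 W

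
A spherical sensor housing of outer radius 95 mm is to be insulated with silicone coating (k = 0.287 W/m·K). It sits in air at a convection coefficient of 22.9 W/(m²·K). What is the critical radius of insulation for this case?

For a sphere r_cr = 2k/h = 2×0.287/22.9
r_cr = 25.1 mm; since the bare radius (95 mm) is above r_cr, any added insulation will reduce heat loss.

r_cr ≈ 25.1 mm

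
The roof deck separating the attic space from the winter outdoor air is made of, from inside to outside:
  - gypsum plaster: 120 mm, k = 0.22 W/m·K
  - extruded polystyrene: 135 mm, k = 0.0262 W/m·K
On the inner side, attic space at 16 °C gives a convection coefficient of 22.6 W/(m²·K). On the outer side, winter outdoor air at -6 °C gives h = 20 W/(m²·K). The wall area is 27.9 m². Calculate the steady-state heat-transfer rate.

Series thermal resistances:
R_inner film = 1/(h_i·A) = 1/(22.6×27.9) = 0.001586 K/W
R_gypsum plaster = L/(kA) = 0.12/(0.22×27.9) = 0.01955 K/W
R_extruded polystyrene = L/(kA) = 0.135/(0.0262×27.9) = 0.1847 K/W
R_outer film = 1/(h_o·A) = 1/(20×27.9) = 0.001792 K/W
R_total = 0.2076 K/W
Q = ΔT / R_total = 22 / 0.2076

Q ≈ 106 W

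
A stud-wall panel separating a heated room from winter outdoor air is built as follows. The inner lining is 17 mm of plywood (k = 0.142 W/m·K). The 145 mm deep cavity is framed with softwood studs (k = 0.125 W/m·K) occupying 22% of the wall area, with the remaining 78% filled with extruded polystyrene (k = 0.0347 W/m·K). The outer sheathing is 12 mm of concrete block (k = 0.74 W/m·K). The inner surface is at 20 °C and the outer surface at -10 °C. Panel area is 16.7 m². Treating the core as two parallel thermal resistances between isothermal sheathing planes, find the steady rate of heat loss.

Q ≈ 179 W

Sheathing layers in series; stud and cavity paths in parallel between them.
R_inner = 0.017/(0.142×16.7) = 0.007169 K/W
R_stud  = 0.145/(0.125×0.22×16.7) = 0.3157 K/W
R_cav   = 0.145/(0.0347×0.78×16.7) = 0.3208 K/W
1/R_core = 1/R_stud + 1/R_cav → R_core = 0.1591 K/W
R_outer = 0.012/(0.74×16.7) = 9.71×10^-4 K/W
R_total = 0.1673 K/W
Q = ΔT/R_total = 30/0.1673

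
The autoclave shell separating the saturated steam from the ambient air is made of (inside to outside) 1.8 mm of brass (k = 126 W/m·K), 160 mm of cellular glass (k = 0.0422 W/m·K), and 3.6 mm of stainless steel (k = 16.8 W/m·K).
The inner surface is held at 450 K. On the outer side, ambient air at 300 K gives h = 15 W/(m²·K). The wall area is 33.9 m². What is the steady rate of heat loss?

Q ≈ 1320 W

Model the wall as resistances in series:
R_brass = L/(kA) = 0.0018/(126×33.9) = 4.214×10^-7 K/W
R_cellular glass = L/(kA) = 0.16/(0.0422×33.9) = 0.1118 K/W
R_stainless steel = L/(kA) = 0.0036/(16.8×33.9) = 6.321×10^-6 K/W
R_outer film = 1/(h_o·A) = 1/(15×33.9) = 0.001967 K/W
R_total = 0.1138 K/W
Q = ΔT / R_total = 150 / 0.1138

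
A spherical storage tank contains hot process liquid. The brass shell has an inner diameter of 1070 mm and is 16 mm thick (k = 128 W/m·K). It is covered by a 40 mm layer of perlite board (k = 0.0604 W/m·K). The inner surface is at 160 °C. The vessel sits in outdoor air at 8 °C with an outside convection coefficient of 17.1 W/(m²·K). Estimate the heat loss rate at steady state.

Q ≈ 868 W

Radial (spherical) resistances in series:
R_brass shell = (1/0.535 − 1/0.551)/(4π×128) = 3.374×10^-5 K/W
R_perlite board = (1/0.551 − 1/0.591)/(4π×0.0604) = 0.1618 K/W
R_outer film = 1/(h·4πr_o²) = 1/(17.1×4π×0.591²) = 0.01332 K/W
R_total = 0.1752 K/W
Q = ΔT/R_total = 152/0.1752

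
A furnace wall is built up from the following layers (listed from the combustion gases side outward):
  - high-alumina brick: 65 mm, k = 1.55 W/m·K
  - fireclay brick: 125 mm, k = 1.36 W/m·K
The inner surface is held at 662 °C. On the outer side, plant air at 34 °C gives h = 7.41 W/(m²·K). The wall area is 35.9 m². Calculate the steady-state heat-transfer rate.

Q ≈ 83900 W

Using the resistance-network approach (series):
R_high-alumina brick = L/(kA) = 0.065/(1.55×35.9) = 0.001168 K/W
R_fireclay brick = L/(kA) = 0.125/(1.36×35.9) = 0.00256 K/W
R_outer film = 1/(h_o·A) = 1/(7.41×35.9) = 0.003759 K/W
R_total = 0.007487 K/W
Q = ΔT / R_total = 628 / 0.007487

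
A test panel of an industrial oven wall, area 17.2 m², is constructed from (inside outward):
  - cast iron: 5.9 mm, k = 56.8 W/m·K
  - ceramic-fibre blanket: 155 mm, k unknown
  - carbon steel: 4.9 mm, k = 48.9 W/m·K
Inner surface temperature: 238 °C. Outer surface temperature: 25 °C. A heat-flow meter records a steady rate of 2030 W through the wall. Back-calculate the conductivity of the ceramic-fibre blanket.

k ≈ 0.0859 W/(m·K)

Model the wall as resistances in series:
R_cast iron = L/(kA) = 0.0059/(56.8×17.2) = 6.039×10^-6 K/W
R_carbon steel = L/(kA) = 0.0049/(48.9×17.2) = 5.826×10^-6 K/W
Sum of known resistances R_other = 1.186×10^-5 K/W
Total R = ΔT/Q = 213/2030 = 0.1049 K/W
R_ceramic-fibre blanket = R_total − R_other = 0.1049 K/W
k = L/(R·A) = 0.155/(0.1049×17.2)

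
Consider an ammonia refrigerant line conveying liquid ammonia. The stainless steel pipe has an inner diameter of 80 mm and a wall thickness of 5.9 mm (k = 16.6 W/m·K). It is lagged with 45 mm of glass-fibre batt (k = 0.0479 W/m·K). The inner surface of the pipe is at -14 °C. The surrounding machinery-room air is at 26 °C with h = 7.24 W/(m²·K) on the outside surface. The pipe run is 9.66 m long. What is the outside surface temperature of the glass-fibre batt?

Per-layer cylindrical resistances, series-summed:
R_stainless steel pipe wall = ln(45.9/40)/(2π×16.6×9.66) = 1.366×10^-4 K/W
R_glass-fibre batt = ln(90.9/45.9)/(2π×0.0479×9.66) = 0.235 K/W
R_outer film = 1/(h_o·2πr_oL) = 1/(7.24×2π×0.0909×9.66) = 0.02503 K/W
R_total = 0.2602 K/W
Q = ΔT/R_total = 40/0.2602
Q = 154 W
T_interface = T_inner + Q·ΣR(inner→interface) = -14 + 154×0.2352

T ≈ 22.2 °C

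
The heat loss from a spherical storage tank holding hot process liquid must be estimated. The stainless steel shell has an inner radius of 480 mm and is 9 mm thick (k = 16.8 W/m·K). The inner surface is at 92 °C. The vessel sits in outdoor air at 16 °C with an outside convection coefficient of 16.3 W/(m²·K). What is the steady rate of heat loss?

For a spherical shell R = (1/r₁ − 1/r₂)/(4πk); film R = 1/(h·4πr²). In series:
R_stainless steel shell = (1/0.48 − 1/0.489)/(4π×16.8) = 1.816×10^-4 K/W
R_outer film = 1/(h·4πr_o²) = 1/(16.3×4π×0.489²) = 0.02042 K/W
R_total = 0.0206 K/W
Q = ΔT/R_total = 76/0.0206

Q ≈ 3690 W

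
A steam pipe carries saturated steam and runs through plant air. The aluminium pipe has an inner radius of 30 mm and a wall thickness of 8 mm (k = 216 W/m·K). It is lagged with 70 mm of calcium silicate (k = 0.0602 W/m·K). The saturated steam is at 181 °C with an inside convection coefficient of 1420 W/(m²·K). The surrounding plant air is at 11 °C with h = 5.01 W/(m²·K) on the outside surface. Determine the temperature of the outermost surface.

For a radial system each layer contributes R = ln(r_out/r_in)/(2πkL); films add R = 1/(hA).
R_inner film = 1/(h_i·2πr₁L) = 1/(1420×2π×0.03×1) = 0.003736 K/W
R_aluminium pipe wall = ln(38/30)/(2π×216×1) = 1.742×10^-4 K/W
R_calcium silicate = ln(108/38)/(2π×0.0602×1) = 2.762 K/W
R_outer film = 1/(h_o·2πr_oL) = 1/(5.01×2π×0.108×1) = 0.2941 K/W
R_total = 3.06 K/W
Q = ΔT/R_total = 170/3.06
Q = 55.6 W/m
T_interface = T_inner − Q·ΣR(inner→interface) = 181 − 55.6×2.765

T ≈ 27.3 °C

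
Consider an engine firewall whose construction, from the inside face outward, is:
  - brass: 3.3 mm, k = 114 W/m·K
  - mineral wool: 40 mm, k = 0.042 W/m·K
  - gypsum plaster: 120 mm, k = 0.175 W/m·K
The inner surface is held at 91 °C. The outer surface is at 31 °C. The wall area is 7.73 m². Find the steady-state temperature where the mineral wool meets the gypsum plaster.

T ≈ 56.1 °C

Using the resistance-network approach (series):
R_brass = L/(kA) = 0.0033/(114×7.73) = 3.745×10^-6 K/W
R_mineral wool = L/(kA) = 0.04/(0.042×7.73) = 0.1232 K/W
R_gypsum plaster = L/(kA) = 0.12/(0.175×7.73) = 0.08871 K/W
R_total = 0.2119 K/W;  Q = ΔT/R_total = 60/0.2119 = 283.1 W
T_interface = T_inner − Q·ΣR(inner→interface) = 91 − 283×0.1232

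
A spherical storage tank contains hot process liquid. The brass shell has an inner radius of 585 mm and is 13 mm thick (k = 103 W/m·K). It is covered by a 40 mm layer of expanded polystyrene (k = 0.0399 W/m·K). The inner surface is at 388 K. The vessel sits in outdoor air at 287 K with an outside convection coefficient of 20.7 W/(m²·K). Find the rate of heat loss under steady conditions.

Q ≈ 462 W

Spherical conduction: R = (1/r_in − 1/r_out)/(4πk) per layer; series-sum.
R_brass shell = (1/0.585 − 1/0.598)/(4π×103) = 2.871×10^-5 K/W
R_expanded polystyrene = (1/0.598 − 1/0.638)/(4π×0.0399) = 0.2091 K/W
R_outer film = 1/(h·4πr_o²) = 1/(20.7×4π×0.638²) = 0.009444 K/W
R_total = 0.2186 K/W
Q = ΔT/R_total = 101/0.2186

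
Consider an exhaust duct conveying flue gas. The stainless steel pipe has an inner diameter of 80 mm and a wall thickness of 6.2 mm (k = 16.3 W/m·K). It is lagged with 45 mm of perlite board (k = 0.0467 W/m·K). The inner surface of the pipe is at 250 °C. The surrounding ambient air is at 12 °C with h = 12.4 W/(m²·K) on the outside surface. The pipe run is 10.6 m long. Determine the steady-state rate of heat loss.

Radial resistances (cylindrical: R_cond = ln(r_o/r_i)/(2πkL), R_conv = 1/(h·2πrL)):
R_stainless steel pipe wall = ln(46.2/40)/(2π×16.3×10.6) = 1.327×10^-4 K/W
R_perlite board = ln(91.2/46.2)/(2π×0.0467×10.6) = 0.2187 K/W
R_outer film = 1/(h_o·2πr_oL) = 1/(12.4×2π×0.0912×10.6) = 0.01328 K/W
R_total = 0.2321 K/W
Q = ΔT/R_total = 238/0.2321

Q ≈ 1030 W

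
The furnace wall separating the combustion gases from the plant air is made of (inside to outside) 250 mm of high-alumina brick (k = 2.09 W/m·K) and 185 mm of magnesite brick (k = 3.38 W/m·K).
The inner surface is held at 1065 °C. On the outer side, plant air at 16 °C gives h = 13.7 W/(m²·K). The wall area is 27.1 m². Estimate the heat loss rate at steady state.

Series thermal resistances:
R_high-alumina brick = L/(kA) = 0.25/(2.09×27.1) = 0.004414 K/W
R_magnesite brick = L/(kA) = 0.185/(3.38×27.1) = 0.00202 K/W
R_outer film = 1/(h_o·A) = 1/(13.7×27.1) = 0.002693 K/W
R_total = 0.009127 K/W
Q = ΔT / R_total = 1049 / 0.009127

Q ≈ 115000 W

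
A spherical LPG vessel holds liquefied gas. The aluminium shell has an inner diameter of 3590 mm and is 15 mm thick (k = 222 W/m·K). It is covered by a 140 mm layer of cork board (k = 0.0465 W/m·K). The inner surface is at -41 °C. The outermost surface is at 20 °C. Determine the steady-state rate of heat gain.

Each spherical layer contributes R = (1/r_i − 1/r_o)/(4πk):
R_aluminium shell = (1/1.795 − 1/1.81)/(4π×222) = 1.655×10^-6 K/W
R_cork board = (1/1.81 − 1/1.95)/(4π×0.0465) = 0.06788 K/W
R_total = 0.06788 K/W
Q = ΔT/R_total = 61/0.06788

Q ≈ 899 W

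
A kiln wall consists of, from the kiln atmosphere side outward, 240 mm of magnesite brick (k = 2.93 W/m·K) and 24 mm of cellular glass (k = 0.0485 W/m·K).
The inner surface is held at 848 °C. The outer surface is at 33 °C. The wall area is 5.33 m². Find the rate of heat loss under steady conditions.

Using the resistance-network approach (series):
R_magnesite brick = L/(kA) = 0.24/(2.93×5.33) = 0.01537 K/W
R_cellular glass = L/(kA) = 0.024/(0.0485×5.33) = 0.09284 K/W
R_total = 0.1082 K/W
Q = ΔT / R_total = 815 / 0.1082

Q ≈ 7530 W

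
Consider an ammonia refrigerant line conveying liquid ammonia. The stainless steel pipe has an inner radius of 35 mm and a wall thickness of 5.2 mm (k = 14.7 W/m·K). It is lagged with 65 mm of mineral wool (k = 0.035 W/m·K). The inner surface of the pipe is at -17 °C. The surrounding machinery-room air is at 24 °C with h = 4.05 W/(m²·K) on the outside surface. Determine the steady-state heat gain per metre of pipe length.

q′ ≈ 8.63 W/m

Per-layer cylindrical resistances, series-summed:
R_stainless steel pipe wall = ln(40.2/35)/(2π×14.7×1) = 0.0015 K/W
R_mineral wool = ln(105.2/40.2)/(2π×0.035×1) = 4.374 K/W
R_outer film = 1/(h_o·2πr_oL) = 1/(4.05×2π×0.1052×1) = 0.3736 K/W
R_total = 4.75 K/W
Q = ΔT/R_total = 41/4.75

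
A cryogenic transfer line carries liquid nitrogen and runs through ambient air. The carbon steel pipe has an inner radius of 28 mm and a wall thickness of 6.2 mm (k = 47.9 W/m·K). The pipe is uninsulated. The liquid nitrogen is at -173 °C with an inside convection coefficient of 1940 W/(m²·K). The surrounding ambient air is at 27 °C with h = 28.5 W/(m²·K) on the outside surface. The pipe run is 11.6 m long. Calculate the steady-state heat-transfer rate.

Treating each annulus and film as a series resistance:
R_inner film = 1/(h_i·2πr₁L) = 1/(1940×2π×0.028×11.6) = 2.526×10^-4 K/W
R_carbon steel pipe wall = ln(34.2/28)/(2π×47.9×11.6) = 5.729×10^-5 K/W
R_outer film = 1/(h_o·2πr_oL) = 1/(28.5×2π×0.0342×11.6) = 0.01408 K/W
R_total = 0.01439 K/W
Q = ΔT/R_total = 200/0.01439

Q ≈ 13900 W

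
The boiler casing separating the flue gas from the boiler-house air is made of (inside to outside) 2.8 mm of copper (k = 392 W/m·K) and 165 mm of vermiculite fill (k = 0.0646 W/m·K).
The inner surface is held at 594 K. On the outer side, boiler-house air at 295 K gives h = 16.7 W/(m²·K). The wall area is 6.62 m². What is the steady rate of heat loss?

Model the wall as resistances in series:
R_copper = L/(kA) = 0.0028/(392×6.62) = 1.079×10^-6 K/W
R_vermiculite fill = L/(kA) = 0.165/(0.0646×6.62) = 0.3858 K/W
R_outer film = 1/(h_o·A) = 1/(16.7×6.62) = 0.009045 K/W
R_total = 0.3949 K/W
Q = ΔT / R_total = 299 / 0.3949

Q ≈ 757 W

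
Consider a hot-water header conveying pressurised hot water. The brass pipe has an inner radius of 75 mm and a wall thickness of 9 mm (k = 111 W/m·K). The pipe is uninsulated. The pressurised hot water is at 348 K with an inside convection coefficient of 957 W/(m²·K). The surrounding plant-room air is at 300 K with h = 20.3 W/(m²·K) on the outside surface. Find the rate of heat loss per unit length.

Cylindrical conduction, so R = ln(r₂/r₁)/(2πkL) per layer, in series:
R_inner film = 1/(h_i·2πr₁L) = 1/(957×2π×0.075×1) = 0.002217 K/W
R_brass pipe wall = ln(84/75)/(2π×111×1) = 1.625×10^-4 K/W
R_outer film = 1/(h_o·2πr_oL) = 1/(20.3×2π×0.084×1) = 0.09334 K/W
R_total = 0.09571 K/W
Q = ΔT/R_total = 48/0.09571

q′ ≈ 501 W/m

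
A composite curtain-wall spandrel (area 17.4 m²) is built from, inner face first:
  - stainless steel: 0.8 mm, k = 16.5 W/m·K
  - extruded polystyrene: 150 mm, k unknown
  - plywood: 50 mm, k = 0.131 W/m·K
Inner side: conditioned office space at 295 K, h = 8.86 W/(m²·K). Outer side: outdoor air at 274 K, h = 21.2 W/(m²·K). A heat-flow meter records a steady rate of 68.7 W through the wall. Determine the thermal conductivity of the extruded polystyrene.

Model the wall as resistances in series:
R_inner film = 1/(h_i·A) = 1/(8.86×17.4) = 0.006487 K/W
R_stainless steel = L/(kA) = 0.0008/(16.5×17.4) = 2.786×10^-6 K/W
R_plywood = L/(kA) = 0.05/(0.131×17.4) = 0.02194 K/W
R_outer film = 1/(h_o·A) = 1/(21.2×17.4) = 0.002711 K/W
Sum of known resistances R_other = 0.03114 K/W
Total R = ΔT/Q = 21/68.7 = 0.3057 K/W
R_extruded polystyrene = R_total − R_other = 0.2745 K/W
k = L/(R·A) = 0.15/(0.2745×17.4)

k ≈ 0.0314 W/(m·K)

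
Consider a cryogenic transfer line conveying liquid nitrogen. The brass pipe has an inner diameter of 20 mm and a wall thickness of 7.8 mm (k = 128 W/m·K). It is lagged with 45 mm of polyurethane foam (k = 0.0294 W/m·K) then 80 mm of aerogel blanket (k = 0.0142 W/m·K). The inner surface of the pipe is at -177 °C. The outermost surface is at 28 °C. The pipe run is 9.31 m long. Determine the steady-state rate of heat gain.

Q ≈ 119 W

Per-layer cylindrical resistances, series-summed:
R_brass pipe wall = ln(17.8/10)/(2π×128×9.31) = 7.701×10^-5 K/W
R_polyurethane foam = ln(62.8/17.8)/(2π×0.0294×9.31) = 0.7331 K/W
R_aerogel blanket = ln(142.8/62.8)/(2π×0.0142×9.31) = 0.989 K/W
R_total = 1.722 K/W
Q = ΔT/R_total = 205/1.722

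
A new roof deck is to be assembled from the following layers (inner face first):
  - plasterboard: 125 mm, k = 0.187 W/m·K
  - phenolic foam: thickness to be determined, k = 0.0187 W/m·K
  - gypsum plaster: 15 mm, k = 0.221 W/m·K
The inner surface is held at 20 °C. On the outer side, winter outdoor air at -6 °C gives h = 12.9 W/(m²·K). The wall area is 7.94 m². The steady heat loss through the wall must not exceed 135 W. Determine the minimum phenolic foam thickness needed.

L ≈ 13.4 mm

Using the resistance-network approach (series):
R_plasterboard = L/(kA) = 0.125/(0.187×7.94) = 0.08419 K/W
R_gypsum plaster = L/(kA) = 0.015/(0.221×7.94) = 0.008548 K/W
R_outer film = 1/(h_o·A) = 1/(12.9×7.94) = 0.009763 K/W
Sum of the known resistances R_other = 0.1025 K/W
Required total resistance R_tot = ΔT/Q_allow = 26/135 = 0.1926 K/W
R_phenolic foam = R_tot − R_other = 0.09009 K/W
L = R·k·A = 0.09009×0.0187×7.94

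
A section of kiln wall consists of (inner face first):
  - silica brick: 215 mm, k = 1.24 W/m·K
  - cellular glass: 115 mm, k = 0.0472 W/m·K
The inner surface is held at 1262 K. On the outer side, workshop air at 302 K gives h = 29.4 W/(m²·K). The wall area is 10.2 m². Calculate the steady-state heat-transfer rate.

Model the wall as resistances in series:
R_silica brick = L/(kA) = 0.215/(1.24×10.2) = 0.017 K/W
R_cellular glass = L/(kA) = 0.115/(0.0472×10.2) = 0.2389 K/W
R_outer film = 1/(h_o·A) = 1/(29.4×10.2) = 0.003335 K/W
R_total = 0.2592 K/W
Q = ΔT / R_total = 960 / 0.2592

Q ≈ 3700 W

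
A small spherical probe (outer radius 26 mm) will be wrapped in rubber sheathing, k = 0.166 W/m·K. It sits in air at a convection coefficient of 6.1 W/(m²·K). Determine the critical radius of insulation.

For a sphere r_cr = 2k/h = 2×0.166/6.1
r_cr = 54.4 mm; since the bare radius (26 mm) is below r_cr, adding a thin layer of insulation will *increase* heat loss.

r_cr ≈ 54.4 mm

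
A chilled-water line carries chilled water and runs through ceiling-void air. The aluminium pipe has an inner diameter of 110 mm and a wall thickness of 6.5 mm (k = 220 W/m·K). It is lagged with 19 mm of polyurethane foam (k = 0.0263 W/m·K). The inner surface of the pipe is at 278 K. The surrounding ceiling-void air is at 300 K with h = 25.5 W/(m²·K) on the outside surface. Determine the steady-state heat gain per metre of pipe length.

q′ ≈ 12.9 W/m

Per-layer cylindrical resistances, series-summed:
R_aluminium pipe wall = ln(61.5/55)/(2π×220×1) = 8.081×10^-5 K/W
R_polyurethane foam = ln(80.5/61.5)/(2π×0.0263×1) = 1.629 K/W
R_outer film = 1/(h_o·2πr_oL) = 1/(25.5×2π×0.0805×1) = 0.07753 K/W
R_total = 1.707 K/W
Q = ΔT/R_total = 22/1.707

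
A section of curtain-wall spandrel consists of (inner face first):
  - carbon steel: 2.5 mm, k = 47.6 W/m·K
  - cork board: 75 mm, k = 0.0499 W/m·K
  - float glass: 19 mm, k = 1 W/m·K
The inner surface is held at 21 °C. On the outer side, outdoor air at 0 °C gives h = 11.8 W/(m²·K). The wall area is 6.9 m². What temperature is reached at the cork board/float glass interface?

Model the wall as resistances in series:
R_carbon steel = L/(kA) = 0.0025/(47.6×6.9) = 7.612×10^-6 K/W
R_cork board = L/(kA) = 0.075/(0.0499×6.9) = 0.2178 K/W
R_float glass = L/(kA) = 0.019/(1×6.9) = 0.002754 K/W
R_outer film = 1/(h_o·A) = 1/(11.8×6.9) = 0.01228 K/W
R_total = 0.2329 K/W;  Q = ΔT/R_total = 21/0.2329 = 90.18 W
T_interface = T_inner − Q·ΣR(inner→interface) = 21 − 90.2×0.2178

T ≈ 1.36 °C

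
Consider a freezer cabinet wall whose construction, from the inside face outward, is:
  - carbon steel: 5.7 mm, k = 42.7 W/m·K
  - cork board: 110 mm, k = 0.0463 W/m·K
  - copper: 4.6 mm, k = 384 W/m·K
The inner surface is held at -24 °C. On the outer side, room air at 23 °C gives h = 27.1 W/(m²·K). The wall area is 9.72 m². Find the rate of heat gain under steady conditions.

Treating each layer as a thermal resistance in series:
R_carbon steel = L/(kA) = 0.0057/(42.7×9.72) = 1.373×10^-5 K/W
R_cork board = L/(kA) = 0.11/(0.0463×9.72) = 0.2444 K/W
R_copper = L/(kA) = 0.0046/(384×9.72) = 1.232×10^-6 K/W
R_outer film = 1/(h_o·A) = 1/(27.1×9.72) = 0.003796 K/W
R_total = 0.2482 K/W
Q = ΔT / R_total = 47 / 0.2482

Q ≈ 189 W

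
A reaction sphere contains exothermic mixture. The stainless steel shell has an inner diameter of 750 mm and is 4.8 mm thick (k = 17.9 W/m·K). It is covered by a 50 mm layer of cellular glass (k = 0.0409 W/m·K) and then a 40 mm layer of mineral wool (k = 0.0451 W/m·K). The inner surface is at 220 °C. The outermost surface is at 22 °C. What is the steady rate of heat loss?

Each spherical layer contributes R = (1/r_i − 1/r_o)/(4πk):
R_stainless steel shell = (1/0.375 − 1/0.3798)/(4π×17.9) = 1.498×10^-4 K/W
R_cellular glass = (1/0.3798 − 1/0.4298)/(4π×0.0409) = 0.596 K/W
R_mineral wool = (1/0.4298 − 1/0.4698)/(4π×0.0451) = 0.3495 K/W
R_total = 0.9456 K/W
Q = ΔT/R_total = 198/0.9456

Q ≈ 209 W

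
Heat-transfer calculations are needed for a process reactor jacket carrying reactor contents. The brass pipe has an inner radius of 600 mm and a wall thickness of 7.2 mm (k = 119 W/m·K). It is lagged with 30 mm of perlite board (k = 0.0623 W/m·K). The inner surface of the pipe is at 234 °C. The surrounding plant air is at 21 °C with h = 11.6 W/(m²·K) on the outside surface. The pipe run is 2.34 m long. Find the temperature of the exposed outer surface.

Cylindrical conduction, so R = ln(r₂/r₁)/(2πkL) per layer, in series:
R_brass pipe wall = ln(607.2/600)/(2π×119×2.34) = 6.818×10^-6 K/W
R_perlite board = ln(637.2/607.2)/(2π×0.0623×2.34) = 0.05265 K/W
R_outer film = 1/(h_o·2πr_oL) = 1/(11.6×2π×0.6372×2.34) = 0.009202 K/W
R_total = 0.06186 K/W
Q = ΔT/R_total = 213/0.06186
Q = 3440 W
T_interface = T_inner − Q·ΣR(inner→interface) = 234 − 3440×0.05266

T ≈ 52.7 °C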